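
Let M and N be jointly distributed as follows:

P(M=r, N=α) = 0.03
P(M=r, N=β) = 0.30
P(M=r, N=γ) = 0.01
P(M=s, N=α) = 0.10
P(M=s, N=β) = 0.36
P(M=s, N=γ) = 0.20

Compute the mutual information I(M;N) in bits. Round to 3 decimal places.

0.109 bits

Marginals: p(M) = (0.3400, 0.6600), p(N) = (0.1300, 0.6600, 0.2100).
I(M;N) = Σ p(x,y)·log₂[p(x,y)/(p(x)p(y))].
  (r,α): 0.03·log₂(0.6787) = -0.0168
  (r,β): 0.30·log₂(1.3369) = 0.1257
  (r,γ): 0.01·log₂(0.1401) = -0.0284
  (s,α): 0.10·log₂(1.1655) = 0.0221
  (s,β): 0.36·log₂(0.8264) = -0.0990
  (s,γ): 0.20·log₂(1.4430) = 0.1058
Sum = 0.109 bits.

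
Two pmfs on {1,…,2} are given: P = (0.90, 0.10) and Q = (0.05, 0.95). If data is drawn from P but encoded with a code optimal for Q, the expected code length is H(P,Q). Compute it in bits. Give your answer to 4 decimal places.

H(P,Q) = −Σ p·log₂ q.
  −0.90·log₂(0.05) = 3.88974
  −0.10·log₂(0.95) = 0.00740
H(P,Q) = 3.8971 bits.

3.8971 bits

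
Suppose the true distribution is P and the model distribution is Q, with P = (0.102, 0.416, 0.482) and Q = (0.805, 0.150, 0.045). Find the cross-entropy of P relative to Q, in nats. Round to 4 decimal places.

H(P,Q) = −Σ p·ln q.
  −0.102·ln(0.805) = 0.02213
  −0.416·ln(0.150) = 0.78920
  −0.482·ln(0.045) = 1.49473
H(P,Q) = 2.3061 nats.

2.3061 nats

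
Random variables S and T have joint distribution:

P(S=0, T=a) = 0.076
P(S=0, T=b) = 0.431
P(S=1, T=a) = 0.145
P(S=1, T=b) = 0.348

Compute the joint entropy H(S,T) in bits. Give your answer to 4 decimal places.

H(S,T) = −Σ p(x,y)·log₂ p(x,y) over all 4 cells.
  cell (0,a): −0.076·log₂0.076 = 0.28256
  cell (0,b): −0.431·log₂0.431 = 0.52334
  cell (1,a): −0.145·log₂0.145 = 0.40395
  cell (1,b): −0.348·log₂0.348 = 0.52995
Sum = 1.7398 bits.

1.7398 bits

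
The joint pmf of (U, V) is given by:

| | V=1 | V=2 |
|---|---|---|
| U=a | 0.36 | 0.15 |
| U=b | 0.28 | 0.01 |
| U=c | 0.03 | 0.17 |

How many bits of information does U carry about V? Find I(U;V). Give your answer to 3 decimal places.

0.284 bits

Marginals: p(U) = (0.5100, 0.2900, 0.2000), p(V) = (0.6700, 0.3300).
I(U;V) = Σ p(x,y)·log₂[p(x,y)/(p(x)p(y))].
  (a,1): 0.36·log₂(1.0536) = 0.0271
  (a,2): 0.15·log₂(0.8913) = -0.0249
  (b,1): 0.28·log₂(1.4411) = 0.1476
  (b,2): 0.01·log₂(0.1045) = -0.0326
  (c,1): 0.03·log₂(0.2239) = -0.0648
  (c,2): 0.17·log₂(2.5758) = 0.2320
Sum = 0.284 bits.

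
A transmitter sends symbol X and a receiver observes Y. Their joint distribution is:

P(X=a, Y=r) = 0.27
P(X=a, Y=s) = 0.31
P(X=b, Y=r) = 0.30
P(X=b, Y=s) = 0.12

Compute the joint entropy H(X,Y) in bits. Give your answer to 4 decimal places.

H(X,Y) = −Σ p(x,y)·log₂ p(x,y) over all 4 cells.
  cell (a,r): −0.27·log₂0.27 = 0.51002
  cell (a,s): −0.31·log₂0.31 = 0.52379
  cell (b,r): −0.30·log₂0.30 = 0.52109
  cell (b,s): −0.12·log₂0.12 = 0.36707
Sum = 1.9220 bits.

1.9220 bits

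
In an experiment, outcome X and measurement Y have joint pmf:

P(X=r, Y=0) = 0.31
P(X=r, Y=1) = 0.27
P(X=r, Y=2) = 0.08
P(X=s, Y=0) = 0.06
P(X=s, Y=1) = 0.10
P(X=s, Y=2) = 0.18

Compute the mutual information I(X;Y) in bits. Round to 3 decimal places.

Marginals: p(X) = (0.6600, 0.3400), p(Y) = (0.3700, 0.3700, 0.2600).
I(X;Y) = H(X) + H(Y) − H(X,Y).
H(X) = 0.9248, H(Y) = 1.5667, H(X,Y) = 2.3464.
I(X;Y) = 0.9248 + 1.5667 − 2.3464 = 0.145 bits.

0.145 bits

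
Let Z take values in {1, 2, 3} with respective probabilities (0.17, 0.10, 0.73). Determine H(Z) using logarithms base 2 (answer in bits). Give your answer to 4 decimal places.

H(Z) = −Σ p·log₂ p.
  −(0.17)·log₂(0.17) = 0.43459
  −(0.10)·log₂(0.10) = 0.33219
  −(0.73)·log₂(0.73) = 0.33144
Sum: 0.43459 + 0.33219 + 0.33144 = 1.0982 bits.

1.0982 bits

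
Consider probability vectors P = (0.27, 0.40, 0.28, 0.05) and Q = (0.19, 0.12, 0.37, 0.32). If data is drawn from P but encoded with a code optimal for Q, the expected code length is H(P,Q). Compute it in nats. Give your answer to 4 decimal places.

H(P,Q) = −Σ p·ln q.
  −0.27·ln(0.19) = 0.44840
  −0.40·ln(0.12) = 0.84811
  −0.28·ln(0.37) = 0.27839
  −0.05·ln(0.32) = 0.05697
H(P,Q) = 1.6319 nats.

1.6319 nats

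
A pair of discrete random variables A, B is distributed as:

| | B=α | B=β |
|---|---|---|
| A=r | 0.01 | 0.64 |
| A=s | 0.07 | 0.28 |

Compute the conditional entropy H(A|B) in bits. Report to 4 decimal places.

Chain rule: H(A|B) = H(A,B) − H(B).
Marginals: p(A) = (0.6500, 0.3500), p(B) = (0.0800, 0.9200).
H(A,B) = 1.2613 bits; H(B) = 0.4022 bits.
H(A|B) = 1.2613 − 0.4022 = 0.8591 bits.

0.8591 bits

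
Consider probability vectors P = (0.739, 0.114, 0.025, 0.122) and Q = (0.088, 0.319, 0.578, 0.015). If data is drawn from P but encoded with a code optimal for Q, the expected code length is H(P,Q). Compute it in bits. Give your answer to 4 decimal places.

3.5381 bits

H(P,Q) = −Σ p·log₂ q.
  −0.739·log₂(0.088) = 2.59119
  −0.114·log₂(0.319) = 0.18791
  −0.025·log₂(0.578) = 0.01977
  −0.122·log₂(0.015) = 0.73919
H(P,Q) = 3.5381 bits.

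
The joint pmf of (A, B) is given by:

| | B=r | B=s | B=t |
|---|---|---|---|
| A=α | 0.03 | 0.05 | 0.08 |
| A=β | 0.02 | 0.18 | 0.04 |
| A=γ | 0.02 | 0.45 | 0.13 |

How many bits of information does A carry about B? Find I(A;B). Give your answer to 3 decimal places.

Marginals: p(A) = (0.1600, 0.2400, 0.6000), p(B) = (0.0700, 0.6800, 0.2500).
I(A;B) = H(A) + H(B) − H(A,B).
H(A) = 1.3593, H(B) = 1.1469, H(A,B) = 2.4172.
I(A;B) = 1.3593 + 1.1469 − 2.4172 = 0.089 bits.

0.089 bits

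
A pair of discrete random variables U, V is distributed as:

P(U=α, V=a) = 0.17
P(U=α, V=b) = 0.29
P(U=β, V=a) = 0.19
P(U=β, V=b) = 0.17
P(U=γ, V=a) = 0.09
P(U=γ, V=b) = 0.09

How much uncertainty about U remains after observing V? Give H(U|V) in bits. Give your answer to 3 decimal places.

1.475 bits

Chain rule: H(U|V) = H(U,V) − H(V).
Marginals: p(U) = (0.4600, 0.3600, 0.1800), p(V) = (0.4500, 0.5500).
H(U,V) = 2.4676 bits; H(V) = 0.9928 bits.
H(U|V) = 2.4676 − 0.9928 = 1.475 bits.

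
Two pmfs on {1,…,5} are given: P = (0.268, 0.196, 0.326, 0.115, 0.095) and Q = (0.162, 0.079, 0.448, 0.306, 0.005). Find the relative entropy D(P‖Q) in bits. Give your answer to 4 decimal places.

D(P‖Q) = Σ p·log₂(p/q).
  0.268·log₂(0.268/0.162) = 0.19463
  0.196·log₂(0.196/0.079) = 0.25694
  0.326·log₂(0.326/0.448) = -0.14951
  0.115·log₂(0.115/0.306) = -0.16237
  0.095·log₂(0.095/0.005) = 0.40355
D(P‖Q) = 0.5432 bits.

0.5432 bits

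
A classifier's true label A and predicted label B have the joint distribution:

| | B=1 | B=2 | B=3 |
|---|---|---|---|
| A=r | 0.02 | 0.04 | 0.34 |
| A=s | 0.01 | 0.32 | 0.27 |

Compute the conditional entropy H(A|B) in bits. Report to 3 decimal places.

Marginals: p(A) = (0.4000, 0.6000), p(B) = (0.0300, 0.3600, 0.6100).
H(A|B) = Σ p(B) · H(A|B=·).
  B=1: p=0.0300, H(A|B=1) = 0.9183
  B=2: p=0.3600, H(A|B=2) = 0.5033
  B=3: p=0.6100, H(A|B=3) = 0.9905
Weighted sum = 0.813 bits.

0.813 bits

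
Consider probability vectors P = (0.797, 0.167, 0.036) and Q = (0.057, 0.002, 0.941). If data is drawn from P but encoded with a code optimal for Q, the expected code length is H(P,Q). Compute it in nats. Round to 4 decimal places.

3.3232 nats

H(P,Q) = −Σ p·ln q.
  −0.797·ln(0.057) = 2.28317
  −0.167·ln(0.002) = 1.03784
  −0.036·ln(0.941) = 0.00219
H(P,Q) = 3.3232 nats.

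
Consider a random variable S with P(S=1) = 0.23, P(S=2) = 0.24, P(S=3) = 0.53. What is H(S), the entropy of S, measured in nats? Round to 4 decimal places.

1.0170 nats

H(S) = −Σ p·ln p.
  −(0.23)·ln(0.23) = 0.33803
  −(0.24)·ln(0.24) = 0.34251
  −(0.53)·ln(0.53) = 0.33649
Sum: 0.33803 + 0.34251 + 0.33649 = 1.0170 nats.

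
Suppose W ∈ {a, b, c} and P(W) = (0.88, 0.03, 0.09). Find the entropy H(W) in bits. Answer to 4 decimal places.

0.6267 bits

H(W) = −Σ p·log₂ p.
  −(0.88)·log₂(0.88) = 0.16229
  −(0.03)·log₂(0.03) = 0.15177
  −(0.09)·log₂(0.09) = 0.31265
Sum: 0.16229 + 0.15177 + 0.31265 = 0.6267 bits.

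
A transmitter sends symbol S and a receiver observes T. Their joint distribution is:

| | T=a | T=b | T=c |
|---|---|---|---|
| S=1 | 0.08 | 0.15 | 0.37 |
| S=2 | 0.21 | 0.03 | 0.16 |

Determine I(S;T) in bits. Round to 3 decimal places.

Marginals: p(S) = (0.6000, 0.4000), p(T) = (0.2900, 0.1800, 0.5300).
I(S;T) = Σ p(x,y)·log₂[p(x,y)/(p(x)p(y))].
  (1,a): 0.08·log₂(0.4598) = -0.0897
  (1,b): 0.15·log₂(1.3889) = 0.0711
  (1,c): 0.37·log₂(1.1635) = 0.0808
  (2,a): 0.21·log₂(1.8103) = 0.1798
  (2,b): 0.03·log₂(0.4167) = -0.0379
  (2,c): 0.16·log₂(0.7547) = -0.0650
Sum = 0.139 bits.

0.139 bits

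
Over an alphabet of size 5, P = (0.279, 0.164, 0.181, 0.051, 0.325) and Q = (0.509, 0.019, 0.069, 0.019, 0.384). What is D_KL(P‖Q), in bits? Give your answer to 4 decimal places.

D(P‖Q) = Σ p·log₂(p/q).
  0.279·log₂(0.279/0.509) = -0.24200
  0.164·log₂(0.164/0.019) = 0.50998
  0.181·log₂(0.181/0.069) = 0.25183
  0.051·log₂(0.051/0.019) = 0.07265
  0.325·log₂(0.325/0.384) = -0.07822
D(P‖Q) = 0.5142 bits.

0.5142 bits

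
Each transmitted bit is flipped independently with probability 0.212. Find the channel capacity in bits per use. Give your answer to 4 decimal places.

Binary symmetric channel: C = 1 − h₂(ε) where h₂ is the binary entropy function.
h₂(0.212) = −0.212·log₂0.212 − 0.788·log₂0.788 = 0.7453.
C = 1 − 0.7453 = 0.2547 bits per channel use.

0.2547 bits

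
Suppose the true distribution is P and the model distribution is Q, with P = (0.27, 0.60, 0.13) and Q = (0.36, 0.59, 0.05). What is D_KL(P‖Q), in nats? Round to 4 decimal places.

D(P‖Q) = Σ p·ln(p/q).
  0.27·ln(0.27/0.36) = -0.07767
  0.60·ln(0.60/0.59) = 0.01008
  0.13·ln(0.13/0.05) = 0.12422
D(P‖Q) = 0.0566 nats.

0.0566 nats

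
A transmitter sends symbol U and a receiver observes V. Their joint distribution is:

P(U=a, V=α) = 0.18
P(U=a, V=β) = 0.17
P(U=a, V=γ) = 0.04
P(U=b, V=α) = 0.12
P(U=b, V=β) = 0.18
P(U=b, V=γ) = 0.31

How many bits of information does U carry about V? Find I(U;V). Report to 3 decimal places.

0.144 bits

Marginals: p(U) = (0.3900, 0.6100), p(V) = (0.3000, 0.3500, 0.3500).
I(U;V) = Σ p(x,y)·log₂[p(x,y)/(p(x)p(y))].
  (a,α): 0.18·log₂(1.5385) = 0.1119
  (a,β): 0.17·log₂(1.2454) = 0.0538
  (a,γ): 0.04·log₂(0.2930) = -0.0708
  (b,α): 0.12·log₂(0.6557) = -0.0731
  (b,β): 0.18·log₂(0.8431) = -0.0443
  (b,γ): 0.31·log₂(1.4520) = 0.1668
Sum = 0.144 bits.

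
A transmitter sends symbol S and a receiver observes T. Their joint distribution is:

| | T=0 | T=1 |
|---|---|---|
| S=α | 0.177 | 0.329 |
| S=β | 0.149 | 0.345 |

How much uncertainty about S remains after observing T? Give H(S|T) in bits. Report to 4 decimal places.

0.9980 bits

Marginals: p(S) = (0.5060, 0.4940), p(T) = (0.3260, 0.6740).
H(S|T) = Σ p(T) · H(S|T=·).
  T=0: p=0.3260, H(S|T=0) = 0.9947
  T=1: p=0.6740, H(S|T=1) = 0.9996
Weighted sum = 0.9980 bits.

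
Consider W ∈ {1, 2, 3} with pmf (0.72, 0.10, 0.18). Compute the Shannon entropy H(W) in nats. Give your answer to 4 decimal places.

0.7754 nats

H(W) = −Σ p·ln p.
  −(0.72)·ln(0.72) = 0.23652
  −(0.10)·ln(0.10) = 0.23026
  −(0.18)·ln(0.18) = 0.30866
Sum: 0.23652 + 0.23026 + 0.30866 = 0.7754 nats.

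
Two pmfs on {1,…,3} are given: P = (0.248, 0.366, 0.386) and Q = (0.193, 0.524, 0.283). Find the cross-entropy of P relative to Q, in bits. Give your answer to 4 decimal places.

1.6328 bits

H(P,Q) = −Σ p·log₂ q.
  −0.248·log₂(0.193) = 0.58859
  −0.366·log₂(0.524) = 0.34124
  −0.386·log₂(0.283) = 0.70295
H(P,Q) = 1.6328 bits.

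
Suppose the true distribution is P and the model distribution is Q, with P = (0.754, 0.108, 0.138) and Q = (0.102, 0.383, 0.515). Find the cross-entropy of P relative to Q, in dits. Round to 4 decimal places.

0.8323 dits

H(P,Q) = −Σ p·log₁₀ q.
  −0.754·log₁₀(0.102) = 0.74752
  −0.108·log₁₀(0.383) = 0.04501
  −0.138·log₁₀(0.515) = 0.03977
H(P,Q) = 0.8323 dits.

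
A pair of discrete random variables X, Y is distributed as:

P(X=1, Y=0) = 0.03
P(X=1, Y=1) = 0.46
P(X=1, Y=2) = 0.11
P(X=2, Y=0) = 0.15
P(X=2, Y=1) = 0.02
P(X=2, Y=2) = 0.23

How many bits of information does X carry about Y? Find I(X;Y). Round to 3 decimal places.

0.425 bits

Marginals: p(X) = (0.6000, 0.4000), p(Y) = (0.1800, 0.4800, 0.3400).
I(X;Y) = Σ p(x,y)·log₂[p(x,y)/(p(x)p(y))].
  (1,0): 0.03·log₂(0.2778) = -0.0554
  (1,1): 0.46·log₂(1.5972) = 0.3108
  (1,2): 0.11·log₂(0.5392) = -0.0980
  (2,0): 0.15·log₂(2.0833) = 0.1588
  (2,1): 0.02·log₂(0.1042) = -0.0653
  (2,2): 0.23·log₂(1.6912) = 0.1743
Sum = 0.425 bits.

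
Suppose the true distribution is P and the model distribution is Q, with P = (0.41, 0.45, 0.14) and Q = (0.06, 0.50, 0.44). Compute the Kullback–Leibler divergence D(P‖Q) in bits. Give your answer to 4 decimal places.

D(P‖Q) = Σ p·log₂(p/q).
  0.41·log₂(0.41/0.06) = 1.13676
  0.45·log₂(0.45/0.50) = -0.06840
  0.14·log₂(0.14/0.44) = -0.23129
D(P‖Q) = 0.8371 bits.

0.8371 bits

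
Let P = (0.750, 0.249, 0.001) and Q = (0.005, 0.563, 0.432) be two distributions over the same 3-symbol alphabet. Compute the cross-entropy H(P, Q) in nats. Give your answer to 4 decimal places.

H(P,Q) = −Σ p·ln q.
  −0.750·ln(0.005) = 3.97374
  −0.249·ln(0.563) = 0.14304
  −0.001·ln(0.432) = 0.00084
H(P,Q) = 4.1176 nats.

4.1176 nats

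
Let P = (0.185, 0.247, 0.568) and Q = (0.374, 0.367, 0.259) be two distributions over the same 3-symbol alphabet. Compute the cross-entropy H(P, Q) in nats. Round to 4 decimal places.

H(P,Q) = −Σ p·ln q.
  −0.185·ln(0.374) = 0.18195
  −0.247·ln(0.367) = 0.24759
  −0.568·ln(0.259) = 0.76733
H(P,Q) = 1.1969 nats.

1.1969 nats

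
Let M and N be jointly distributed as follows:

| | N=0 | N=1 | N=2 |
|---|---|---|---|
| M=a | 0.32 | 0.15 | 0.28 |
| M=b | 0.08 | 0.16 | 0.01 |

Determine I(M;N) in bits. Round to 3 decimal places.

0.150 bits

Marginals: p(M) = (0.7500, 0.2500), p(N) = (0.4000, 0.3100, 0.2900).
I(M;N) = Σ p(x,y)·log₂[p(x,y)/(p(x)p(y))].
  (a,0): 0.32·log₂(1.0667) = 0.0298
  (a,1): 0.15·log₂(0.6452) = -0.0948
  (a,2): 0.28·log₂(1.2874) = 0.1020
  (b,0): 0.08·log₂(0.8000) = -0.0258
  (b,1): 0.16·log₂(2.0645) = 0.1673
  (b,2): 0.01·log₂(0.1379) = -0.0286
Sum = 0.150 bits.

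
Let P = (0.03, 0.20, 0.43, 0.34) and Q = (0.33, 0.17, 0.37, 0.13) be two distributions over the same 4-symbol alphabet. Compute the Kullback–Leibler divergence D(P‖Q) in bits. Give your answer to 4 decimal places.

0.5079 bits

D(P‖Q) = Σ p·log₂(p/q).
  0.03·log₂(0.03/0.33) = -0.10378
  0.20·log₂(0.20/0.17) = 0.04689
  0.43·log₂(0.43/0.37) = 0.09323
  0.34·log₂(0.34/0.13) = 0.47159
D(P‖Q) = 0.5079 bits.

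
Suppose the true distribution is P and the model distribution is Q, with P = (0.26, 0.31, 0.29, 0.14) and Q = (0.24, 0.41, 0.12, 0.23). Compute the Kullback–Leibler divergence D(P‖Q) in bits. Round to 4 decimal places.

D(P‖Q) = Σ p·log₂(p/q).
  0.26·log₂(0.26/0.24) = 0.03002
  0.31·log₂(0.31/0.41) = -0.12504
  0.29·log₂(0.29/0.12) = 0.36918
  0.14·log₂(0.14/0.23) = -0.10027
D(P‖Q) = 0.1739 bits.

0.1739 bits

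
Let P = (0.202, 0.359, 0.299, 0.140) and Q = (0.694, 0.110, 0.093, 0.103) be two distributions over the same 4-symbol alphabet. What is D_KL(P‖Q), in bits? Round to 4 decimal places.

0.8187 bits

D(P‖Q) = Σ p·log₂(p/q).
  0.202·log₂(0.202/0.694) = -0.35968
  0.359·log₂(0.359/0.110) = 0.61263
  0.299·log₂(0.299/0.093) = 0.50377
  0.140·log₂(0.140/0.103) = 0.06199
D(P‖Q) = 0.8187 bits.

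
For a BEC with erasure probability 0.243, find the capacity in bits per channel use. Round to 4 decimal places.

Binary erasure channel: capacity C = 1 − ε.
C = 1 − 0.243 = 0.7570 bits per channel use.

0.7570 bits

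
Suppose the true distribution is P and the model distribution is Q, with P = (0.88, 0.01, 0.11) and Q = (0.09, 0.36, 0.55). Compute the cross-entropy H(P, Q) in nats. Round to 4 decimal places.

H(P,Q) = −Σ p·ln q.
  −0.88·ln(0.09) = 2.11899
  −0.01·ln(0.36) = 0.01022
  −0.11·ln(0.55) = 0.06576
H(P,Q) = 2.1950 nats.

2.1950 nats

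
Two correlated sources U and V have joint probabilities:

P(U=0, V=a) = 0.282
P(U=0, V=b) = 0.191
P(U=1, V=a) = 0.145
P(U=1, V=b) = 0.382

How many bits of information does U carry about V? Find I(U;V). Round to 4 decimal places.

Marginals: p(U) = (0.4730, 0.5270), p(V) = (0.4270, 0.5730).
I(U;V) = Σ p(x,y)·log₂[p(x,y)/(p(x)p(y))].
  (0,a): 0.282·log₂(1.3962) = 0.13580
  (0,b): 0.191·log₂(0.7047) = -0.09643
  (1,a): 0.145·log₂(0.6444) = -0.09194
  (1,b): 0.382·log₂(1.2650) = 0.12956
Sum = 0.0770 bits.

0.0770 bits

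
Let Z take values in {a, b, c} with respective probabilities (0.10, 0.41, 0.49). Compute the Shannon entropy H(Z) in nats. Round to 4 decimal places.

0.9454 nats

H(Z) = −Σ p·ln p.
  −(0.10)·ln(0.10) = 0.23026
  −(0.41)·ln(0.41) = 0.36556
  −(0.49)·ln(0.49) = 0.34954
Sum: 0.23026 + 0.36556 + 0.34954 = 0.9454 nats.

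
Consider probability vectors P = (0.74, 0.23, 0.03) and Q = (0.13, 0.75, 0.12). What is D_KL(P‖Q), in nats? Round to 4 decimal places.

D(P‖Q) = Σ p·ln(p/q).
  0.74·ln(0.74/0.13) = 1.28695
  0.23·ln(0.23/0.75) = -0.27186
  0.03·ln(0.03/0.12) = -0.04159
D(P‖Q) = 0.9735 nats.

0.9735 nats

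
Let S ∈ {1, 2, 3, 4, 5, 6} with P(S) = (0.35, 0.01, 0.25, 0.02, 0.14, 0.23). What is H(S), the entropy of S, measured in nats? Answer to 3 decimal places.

1.452 nats

H(S) = −Σ p·ln p.
  −(0.35)·ln(0.35) = 0.3674
  −(0.01)·ln(0.01) = 0.0461
  −(0.25)·ln(0.25) = 0.3466
  −(0.02)·ln(0.02) = 0.0782
  −(0.14)·ln(0.14) = 0.2753
  −(0.23)·ln(0.23) = 0.3380
Sum: 0.3674 + 0.0461 + 0.3466 + 0.0782 + 0.2753 + 0.3380 = 1.452 nats.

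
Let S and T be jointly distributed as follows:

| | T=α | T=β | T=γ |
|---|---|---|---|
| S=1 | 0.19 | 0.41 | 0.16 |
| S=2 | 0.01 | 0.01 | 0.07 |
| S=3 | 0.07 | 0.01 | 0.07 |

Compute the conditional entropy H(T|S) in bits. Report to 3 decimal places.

Marginals: p(S) = (0.7600, 0.0900, 0.1500), p(T) = (0.2700, 0.4300, 0.3000).
H(T|S) = Σ p(S) · H(T|S=·).
  S=1: p=0.7600, H(T|S=1) = 1.4536
  S=2: p=0.0900, H(T|S=2) = 0.9864
  S=3: p=0.1500, H(T|S=3) = 1.2867
Weighted sum = 1.387 bits.

1.387 bits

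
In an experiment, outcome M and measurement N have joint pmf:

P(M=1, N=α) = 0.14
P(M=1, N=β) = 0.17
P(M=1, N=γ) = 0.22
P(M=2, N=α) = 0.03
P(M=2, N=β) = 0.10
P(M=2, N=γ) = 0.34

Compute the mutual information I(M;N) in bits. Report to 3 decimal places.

0.085 bits

Marginals: p(M) = (0.5300, 0.4700), p(N) = (0.1700, 0.2700, 0.5600).
I(M;N) = H(M) + H(N) − H(M,N).
H(M) = 0.9974, H(N) = 1.4130, H(M,N) = 2.3254.
I(M;N) = 0.9974 + 1.4130 − 2.3254 = 0.085 bits.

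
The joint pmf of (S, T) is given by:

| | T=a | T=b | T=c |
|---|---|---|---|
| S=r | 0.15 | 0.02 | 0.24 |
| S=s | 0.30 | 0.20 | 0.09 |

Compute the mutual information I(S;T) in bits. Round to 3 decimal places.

0.188 bits

Marginals: p(S) = (0.4100, 0.5900), p(T) = (0.4500, 0.2200, 0.3300).
I(S;T) = H(S) + H(T) − H(S,T).
H(S) = 0.9765, H(T) = 1.5268, H(S,T) = 2.3157.
I(S;T) = 0.9765 + 1.5268 − 2.3157 = 0.188 bits.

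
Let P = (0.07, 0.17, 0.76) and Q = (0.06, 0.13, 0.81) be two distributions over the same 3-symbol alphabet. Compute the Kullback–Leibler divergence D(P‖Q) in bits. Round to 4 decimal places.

0.0115 bits

D(P‖Q) = Σ p·log₂(p/q).
  0.07·log₂(0.07/0.06) = 0.01557
  0.17·log₂(0.17/0.13) = 0.06579
  0.76·log₂(0.76/0.81) = -0.06986
D(P‖Q) = 0.0115 bits.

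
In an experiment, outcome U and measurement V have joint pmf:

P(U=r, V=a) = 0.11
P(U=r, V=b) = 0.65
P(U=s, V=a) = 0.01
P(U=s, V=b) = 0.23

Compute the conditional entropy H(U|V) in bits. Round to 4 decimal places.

Marginals: p(U) = (0.7600, 0.2400), p(V) = (0.1200, 0.8800).
H(U|V) = Σ p(V) · H(U|V=·).
  V=a: p=0.1200, H(U|V=a) = 0.4138
  V=b: p=0.8800, H(U|V=b) = 0.8288
Weighted sum = 0.7790 bits.

0.7790 bits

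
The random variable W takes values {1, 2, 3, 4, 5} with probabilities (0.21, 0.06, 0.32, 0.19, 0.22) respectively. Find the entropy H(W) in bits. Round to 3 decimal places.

2.178 bits

H(W) = −Σ p·log₂ p.
  −(0.21)·log₂(0.21) = 0.4728
  −(0.06)·log₂(0.06) = 0.2435
  −(0.32)·log₂(0.32) = 0.5260
  −(0.19)·log₂(0.19) = 0.4552
  −(0.22)·log₂(0.22) = 0.4806
Sum: 0.4728 + 0.2435 + 0.5260 + 0.4552 + 0.4806 = 2.178 bits.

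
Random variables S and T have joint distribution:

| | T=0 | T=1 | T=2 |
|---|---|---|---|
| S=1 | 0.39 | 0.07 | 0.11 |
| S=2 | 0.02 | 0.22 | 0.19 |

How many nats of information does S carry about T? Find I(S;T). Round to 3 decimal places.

Marginals: p(S) = (0.5700, 0.4300), p(T) = (0.4100, 0.2900, 0.3000).
I(S;T) = H(S) + H(T) − H(S,T).
H(S) = 0.6833, H(T) = 1.0857, H(S,T) = 1.5231.
I(S;T) = 0.6833 + 1.0857 − 1.5231 = 0.246 nats.

0.246 nats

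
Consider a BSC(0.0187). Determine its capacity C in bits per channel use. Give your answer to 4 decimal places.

Binary symmetric channel: C = 1 − h₂(ε) where h₂ is the binary entropy function.
h₂(0.0187) = −0.0187·log₂0.0187 − 0.9813·log₂0.9813 = 0.1341.
C = 1 − 0.1341 = 0.8659 bits per channel use.

0.8659 bits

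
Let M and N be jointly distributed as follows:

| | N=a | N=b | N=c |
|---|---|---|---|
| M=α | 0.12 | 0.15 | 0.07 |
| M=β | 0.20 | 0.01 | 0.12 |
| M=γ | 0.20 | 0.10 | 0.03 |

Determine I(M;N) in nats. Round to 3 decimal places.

0.117 nats

Marginals: p(M) = (0.3400, 0.3300, 0.3300), p(N) = (0.5200, 0.2600, 0.2200).
I(M;N) = H(M) + H(N) − H(M,N).
H(M) = 1.0985, H(N) = 1.0234, H(M,N) = 2.0049.
I(M;N) = 1.0985 + 1.0234 − 2.0049 = 0.117 nats.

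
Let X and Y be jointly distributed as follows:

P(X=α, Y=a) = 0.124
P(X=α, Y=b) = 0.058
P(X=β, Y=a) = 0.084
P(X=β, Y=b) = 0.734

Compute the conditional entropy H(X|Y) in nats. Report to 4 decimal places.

0.3477 nats

Chain rule: H(X|Y) = H(X,Y) − H(Y).
Marginals: p(X) = (0.1820, 0.8180), p(Y) = (0.2080, 0.7920).
H(X,Y) = 0.8590 nats; H(Y) = 0.5113 nats.
H(X|Y) = 0.8590 − 0.5113 = 0.3477 nats.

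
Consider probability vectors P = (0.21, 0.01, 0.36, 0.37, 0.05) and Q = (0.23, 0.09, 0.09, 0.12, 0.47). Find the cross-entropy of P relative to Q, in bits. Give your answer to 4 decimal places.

2.9169 bits

H(P,Q) = −Σ p·log₂ q.
  −0.21·log₂(0.23) = 0.44526
  −0.01·log₂(0.09) = 0.03474
  −0.36·log₂(0.09) = 1.25062
  −0.37·log₂(0.12) = 1.13179
  −0.05·log₂(0.47) = 0.05446
H(P,Q) = 2.9169 bits.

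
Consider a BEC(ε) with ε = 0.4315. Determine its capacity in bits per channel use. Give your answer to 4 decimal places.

Binary erasure channel: capacity C = 1 − ε.
C = 1 − 0.4315 = 0.5685 bits per channel use.

0.5685 bits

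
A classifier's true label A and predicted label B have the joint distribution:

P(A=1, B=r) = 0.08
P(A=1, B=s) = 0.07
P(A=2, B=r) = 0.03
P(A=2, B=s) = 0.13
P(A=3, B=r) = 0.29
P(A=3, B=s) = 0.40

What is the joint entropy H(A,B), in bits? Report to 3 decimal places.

2.141 bits

H(A,B) = −Σ p(x,y)·log₂ p(x,y) over all 6 cells.
  cell (1,r): −0.08·log₂0.08 = 0.2915
  cell (1,s): −0.07·log₂0.07 = 0.2686
  cell (2,r): −0.03·log₂0.03 = 0.1518
  cell (2,s): −0.13·log₂0.13 = 0.3826
  cell (3,r): −0.29·log₂0.29 = 0.5179
  cell (3,s): −0.40·log₂0.40 = 0.5288
Sum = 2.141 bits.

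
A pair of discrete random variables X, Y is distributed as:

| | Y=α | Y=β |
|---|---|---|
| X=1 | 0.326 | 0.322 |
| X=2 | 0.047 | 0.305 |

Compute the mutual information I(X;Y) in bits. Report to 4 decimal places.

Marginals: p(X) = (0.6480, 0.3520), p(Y) = (0.3730, 0.6270).
I(X;Y) = Σ p(x,y)·log₂[p(x,y)/(p(x)p(y))].
  (1,α): 0.326·log₂(1.3488) = 0.14071
  (1,β): 0.322·log₂(0.7925) = -0.10802
  (2,α): 0.047·log₂(0.3580) = -0.06966
  (2,β): 0.305·log₂(1.3819) = 0.14234
Sum = 0.1054 bits.

0.1054 bits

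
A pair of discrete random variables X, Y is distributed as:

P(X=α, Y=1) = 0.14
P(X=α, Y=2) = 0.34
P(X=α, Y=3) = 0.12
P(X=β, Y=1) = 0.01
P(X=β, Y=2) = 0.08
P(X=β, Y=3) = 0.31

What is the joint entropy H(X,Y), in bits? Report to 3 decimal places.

2.175 bits

H(X,Y) = −Σ p(x,y)·log₂ p(x,y) over all 6 cells.
  cell (α,1): −0.14·log₂0.14 = 0.3971
  cell (α,2): −0.34·log₂0.34 = 0.5292
  cell (α,3): −0.12·log₂0.12 = 0.3671
  cell (β,1): −0.01·log₂0.01 = 0.0664
  cell (β,2): −0.08·log₂0.08 = 0.2915
  cell (β,3): −0.31·log₂0.31 = 0.5238
Sum = 2.175 bits.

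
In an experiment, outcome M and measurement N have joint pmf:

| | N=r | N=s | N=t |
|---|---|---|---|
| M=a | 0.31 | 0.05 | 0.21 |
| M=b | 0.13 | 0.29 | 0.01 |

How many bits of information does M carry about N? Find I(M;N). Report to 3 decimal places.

Marginals: p(M) = (0.5700, 0.4300), p(N) = (0.4400, 0.3400, 0.2200).
I(M;N) = H(M) + H(N) − H(M,N).
H(M) = 0.9858, H(N) = 1.5309, H(M,N) = 2.1797.
I(M;N) = 0.9858 + 1.5309 − 2.1797 = 0.337 bits.

0.337 bits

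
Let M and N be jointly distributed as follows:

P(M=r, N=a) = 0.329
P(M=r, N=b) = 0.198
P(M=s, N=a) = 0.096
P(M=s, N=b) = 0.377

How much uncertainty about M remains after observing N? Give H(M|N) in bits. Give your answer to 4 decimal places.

0.8617 bits

Marginals: p(M) = (0.5270, 0.4730), p(N) = (0.4250, 0.5750).
H(M|N) = Σ p(N) · H(M|N=·).
  N=a: p=0.4250, H(M|N=a) = 0.7708
  N=b: p=0.5750, H(M|N=b) = 0.9289
Weighted sum = 0.8617 bits.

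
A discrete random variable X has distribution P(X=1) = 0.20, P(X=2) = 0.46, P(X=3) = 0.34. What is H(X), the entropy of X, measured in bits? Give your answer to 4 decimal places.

H(X) = −Σ p·log₂ p.
  −(0.20)·log₂(0.20) = 0.46439
  −(0.46)·log₂(0.46) = 0.51534
  −(0.34)·log₂(0.34) = 0.52917
Sum: 0.46439 + 0.51534 + 0.52917 = 1.5089 bits.

1.5089 bits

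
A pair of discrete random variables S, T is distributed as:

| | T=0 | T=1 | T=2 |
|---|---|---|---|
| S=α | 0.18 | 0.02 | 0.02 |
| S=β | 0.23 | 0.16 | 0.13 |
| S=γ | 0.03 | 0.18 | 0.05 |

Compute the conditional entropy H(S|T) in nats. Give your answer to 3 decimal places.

Marginals: p(S) = (0.2200, 0.5200, 0.2600), p(T) = (0.4400, 0.3600, 0.2000).
H(S|T) = Σ p(T) · H(S|T=·).
  T=0: p=0.4400, H(S|T=0) = 0.8879
  T=1: p=0.3600, H(S|T=1) = 0.8676
  T=2: p=0.2000, H(S|T=2) = 0.8568
Weighted sum = 0.874 nats.

0.874 nats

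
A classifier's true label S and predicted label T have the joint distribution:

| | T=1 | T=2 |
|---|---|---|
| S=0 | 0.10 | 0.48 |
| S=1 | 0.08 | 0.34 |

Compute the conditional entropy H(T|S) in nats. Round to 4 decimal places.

Marginals: p(S) = (0.5800, 0.4200), p(T) = (0.1800, 0.8200).
H(T|S) = Σ p(S) · H(T|S=·).
  S=0: p=0.5800, H(T|S=0) = 0.4597
  S=1: p=0.4200, H(T|S=1) = 0.4869
Weighted sum = 0.4711 nats.

0.4711 nats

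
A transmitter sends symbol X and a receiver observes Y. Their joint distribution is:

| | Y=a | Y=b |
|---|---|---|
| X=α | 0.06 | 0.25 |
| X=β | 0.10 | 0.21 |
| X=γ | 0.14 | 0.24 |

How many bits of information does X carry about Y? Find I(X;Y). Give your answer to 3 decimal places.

0.020 bits

Marginals: p(X) = (0.3100, 0.3100, 0.3800), p(Y) = (0.3000, 0.7000).
I(X;Y) = H(X) + H(Y) − H(X,Y).
H(X) = 1.5780, H(Y) = 0.8813, H(X,Y) = 2.4398.
I(X;Y) = 1.5780 + 0.8813 − 2.4398 = 0.020 bits.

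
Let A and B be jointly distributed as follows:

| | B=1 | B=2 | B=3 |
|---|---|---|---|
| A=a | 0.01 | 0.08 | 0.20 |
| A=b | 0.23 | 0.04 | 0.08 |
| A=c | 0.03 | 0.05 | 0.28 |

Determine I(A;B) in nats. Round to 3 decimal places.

Marginals: p(A) = (0.2900, 0.3500, 0.3600), p(B) = (0.2700, 0.1700, 0.5600).
I(A;B) = Σ p(x,y)·ln[p(x,y)/(p(x)p(y))].
  (a,1): 0.01·ln(0.1277) = -0.0206
  (a,2): 0.08·ln(1.6227) = 0.0387
  (a,3): 0.20·ln(1.2315) = 0.0417
  (b,1): 0.23·ln(2.4339) = 0.2046
  (b,2): 0.04·ln(0.6723) = -0.0159
  (b,3): 0.08·ln(0.4082) = -0.0717
  (c,1): 0.03·ln(0.3086) = -0.0353
  (c,2): 0.05·ln(0.8170) = -0.0101
  (c,3): 0.28·ln(1.3889) = 0.0920
Sum = 0.223 nats.

0.223 nats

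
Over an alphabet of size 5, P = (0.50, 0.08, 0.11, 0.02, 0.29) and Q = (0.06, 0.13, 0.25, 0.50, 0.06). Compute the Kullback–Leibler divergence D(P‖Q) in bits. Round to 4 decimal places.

1.9094 bits

D(P‖Q) = Σ p·log₂(p/q).
  0.50·log₂(0.50/0.06) = 1.52945
  0.08·log₂(0.08/0.13) = -0.05604
  0.11·log₂(0.11/0.25) = -0.13029
  0.02·log₂(0.02/0.50) = -0.09288
  0.29·log₂(0.29/0.06) = 0.65918
D(P‖Q) = 1.9094 bits.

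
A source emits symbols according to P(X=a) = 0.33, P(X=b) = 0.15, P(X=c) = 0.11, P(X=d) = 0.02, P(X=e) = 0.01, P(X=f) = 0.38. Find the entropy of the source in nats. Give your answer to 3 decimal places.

1.385 nats

H(X) = −Σ p·ln p.
  −(0.33)·ln(0.33) = 0.3659
  −(0.15)·ln(0.15) = 0.2846
  −(0.11)·ln(0.11) = 0.2428
  −(0.02)·ln(0.02) = 0.0782
  −(0.01)·ln(0.01) = 0.0461
  −(0.38)·ln(0.38) = 0.3677
Sum: 0.3659 + 0.2846 + 0.2428 + 0.0782 + 0.0461 + 0.3677 = 1.385 nats.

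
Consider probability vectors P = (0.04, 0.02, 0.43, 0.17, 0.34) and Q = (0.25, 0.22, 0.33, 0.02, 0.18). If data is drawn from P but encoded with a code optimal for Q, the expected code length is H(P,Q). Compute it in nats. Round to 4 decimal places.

H(P,Q) = −Σ p·ln q.
  −0.04·ln(0.25) = 0.05545
  −0.02·ln(0.22) = 0.03028
  −0.43·ln(0.33) = 0.47672
  −0.17·ln(0.02) = 0.66504
  −0.34·ln(0.18) = 0.58303
H(P,Q) = 1.8105 nats.

1.8105 nats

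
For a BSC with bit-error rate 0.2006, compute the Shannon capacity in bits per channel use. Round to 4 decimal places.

0.2769 bits

Binary symmetric channel: C = 1 − h₂(ε) where h₂ is the binary entropy function.
h₂(0.2006) = −0.2006·log₂0.2006 − 0.7994·log₂0.7994 = 0.7231.
C = 1 − 0.7231 = 0.2769 bits per channel use.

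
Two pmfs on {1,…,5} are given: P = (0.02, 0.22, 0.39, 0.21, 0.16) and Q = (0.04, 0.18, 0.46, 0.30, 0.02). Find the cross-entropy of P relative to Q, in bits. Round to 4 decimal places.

H(P,Q) = −Σ p·log₂ q.
  −0.02·log₂(0.04) = 0.09288
  −0.22·log₂(0.18) = 0.54426
  −0.39·log₂(0.46) = 0.43691
  −0.21·log₂(0.30) = 0.36476
  −0.16·log₂(0.02) = 0.90302
H(P,Q) = 2.3418 bits.

2.3418 bits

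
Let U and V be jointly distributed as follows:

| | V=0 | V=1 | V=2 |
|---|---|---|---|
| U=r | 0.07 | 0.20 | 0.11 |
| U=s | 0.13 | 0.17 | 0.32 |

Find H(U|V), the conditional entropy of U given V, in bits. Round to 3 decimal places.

0.908 bits

Chain rule: H(U|V) = H(U,V) − H(V).
Marginals: p(U) = (0.3800, 0.6200), p(V) = (0.2000, 0.3700, 0.4300).
H(U,V) = 2.4265 bits; H(V) = 1.5187 bits.
H(U|V) = 2.4265 − 1.5187 = 0.908 bits.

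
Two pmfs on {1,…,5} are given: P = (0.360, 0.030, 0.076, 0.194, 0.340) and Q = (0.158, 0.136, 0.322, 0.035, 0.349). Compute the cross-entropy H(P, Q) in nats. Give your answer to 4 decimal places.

H(P,Q) = −Σ p·ln q.
  −0.360·ln(0.158) = 0.66426
  −0.030·ln(0.136) = 0.05985
  −0.076·ln(0.322) = 0.08612
  −0.194·ln(0.035) = 0.65037
  −0.340·ln(0.349) = 0.35791
H(P,Q) = 1.8185 nats.

1.8185 nats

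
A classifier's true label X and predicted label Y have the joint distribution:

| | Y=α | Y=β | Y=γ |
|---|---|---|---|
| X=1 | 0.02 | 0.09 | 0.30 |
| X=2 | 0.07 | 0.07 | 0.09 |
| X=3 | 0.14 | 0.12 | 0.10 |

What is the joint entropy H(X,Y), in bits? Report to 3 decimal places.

H(X,Y) = −Σ p(x,y)·log₂ p(x,y) over all 9 cells.
  cell (1,α): −0.02·log₂0.02 = 0.1129
  cell (1,β): −0.09·log₂0.09 = 0.3127
  cell (1,γ): −0.30·log₂0.30 = 0.5211
  cell (2,α): −0.07·log₂0.07 = 0.2686
  cell (2,β): −0.07·log₂0.07 = 0.2686
  cell (2,γ): −0.09·log₂0.09 = 0.3127
  cell (3,α): −0.14·log₂0.14 = 0.3971
  cell (3,β): −0.12·log₂0.12 = 0.3671
  cell (3,γ): −0.10·log₂0.10 = 0.3322
Sum = 2.893 bits.

2.893 bits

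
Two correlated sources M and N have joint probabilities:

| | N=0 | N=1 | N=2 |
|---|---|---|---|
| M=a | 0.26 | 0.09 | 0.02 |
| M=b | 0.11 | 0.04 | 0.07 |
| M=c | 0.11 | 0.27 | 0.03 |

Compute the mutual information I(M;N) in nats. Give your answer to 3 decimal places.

Marginals: p(M) = (0.3700, 0.2200, 0.4100), p(N) = (0.4800, 0.4000, 0.1200).
I(M;N) = Σ p(x,y)·ln[p(x,y)/(p(x)p(y))].
  (a,0): 0.26·ln(1.4640) = 0.0991
  (a,1): 0.09·ln(0.6081) = -0.0448
  (a,2): 0.02·ln(0.4505) = -0.0160
  (b,0): 0.11·ln(1.0417) = 0.0045
  (b,1): 0.04·ln(0.4545) = -0.0315
  (b,2): 0.07·ln(2.6515) = 0.0683
  (c,0): 0.11·ln(0.5589) = -0.0640
  (c,1): 0.27·ln(1.6463) = 0.1346
  (c,2): 0.03·ln(0.6098) = -0.0148
Sum = 0.135 nats.

0.135 nats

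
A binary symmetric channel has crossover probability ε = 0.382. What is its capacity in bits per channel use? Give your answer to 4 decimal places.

Binary symmetric channel: C = 1 − h₂(ε) where h₂ is the binary entropy function.
h₂(0.382) = −0.382·log₂0.382 − 0.618·log₂0.618 = 0.9594.
C = 1 − 0.9594 = 0.0406 bits per channel use.

0.0406 bits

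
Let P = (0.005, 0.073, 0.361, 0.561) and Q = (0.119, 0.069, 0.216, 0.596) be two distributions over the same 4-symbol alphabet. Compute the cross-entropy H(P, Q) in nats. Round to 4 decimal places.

H(P,Q) = −Σ p·ln q.
  −0.005·ln(0.119) = 0.01064
  −0.073·ln(0.069) = 0.19518
  −0.361·ln(0.216) = 0.55322
  −0.561·ln(0.596) = 0.29033
H(P,Q) = 1.0494 nats.

1.0494 nats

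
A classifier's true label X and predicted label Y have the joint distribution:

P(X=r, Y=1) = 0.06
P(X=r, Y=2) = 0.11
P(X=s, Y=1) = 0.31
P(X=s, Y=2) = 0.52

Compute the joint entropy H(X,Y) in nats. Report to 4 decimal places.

H(X,Y) = −Σ p(x,y)·ln p(x,y) over all 4 cells.
  cell (r,1): −0.06·ln0.06 = 0.16880
  cell (r,2): −0.11·ln0.11 = 0.24280
  cell (s,1): −0.31·ln0.31 = 0.36307
  cell (s,2): −0.52·ln0.52 = 0.34004
Sum = 1.1147 nats.

1.1147 nats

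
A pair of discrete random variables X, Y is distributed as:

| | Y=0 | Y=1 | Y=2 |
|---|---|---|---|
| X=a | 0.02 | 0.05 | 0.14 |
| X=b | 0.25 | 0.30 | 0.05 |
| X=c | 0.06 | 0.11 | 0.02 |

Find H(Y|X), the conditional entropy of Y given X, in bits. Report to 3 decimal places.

Marginals: p(X) = (0.2100, 0.6000, 0.1900), p(Y) = (0.3300, 0.4600, 0.2100).
H(Y|X) = Σ p(X) · H(Y|X=·).
  X=a: p=0.2100, H(Y|X=a) = 1.2060
  X=b: p=0.6000, H(Y|X=b) = 1.3250
  X=c: p=0.1900, H(Y|X=c) = 1.3235
Weighted sum = 1.300 bits.

1.300 bits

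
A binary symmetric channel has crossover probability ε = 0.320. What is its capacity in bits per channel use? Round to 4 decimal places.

0.0956 bits

Binary symmetric channel: C = 1 − h₂(ε) where h₂ is the binary entropy function.
h₂(0.320) = −0.320·log₂0.320 − 0.680·log₂0.680 = 0.9044.
C = 1 − 0.9044 = 0.0956 bits per channel use.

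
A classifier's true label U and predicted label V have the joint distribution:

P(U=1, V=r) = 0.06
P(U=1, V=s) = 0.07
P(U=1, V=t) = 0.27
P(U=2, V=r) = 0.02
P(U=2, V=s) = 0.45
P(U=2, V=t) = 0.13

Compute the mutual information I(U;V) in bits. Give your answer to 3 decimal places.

0.246 bits

Marginals: p(U) = (0.4000, 0.6000), p(V) = (0.0800, 0.5200, 0.4000).
I(U;V) = H(U) + H(V) − H(U,V).
H(U) = 0.9710, H(V) = 1.3109, H(U,V) = 2.0360.
I(U;V) = 0.9710 + 1.3109 − 2.0360 = 0.246 bits.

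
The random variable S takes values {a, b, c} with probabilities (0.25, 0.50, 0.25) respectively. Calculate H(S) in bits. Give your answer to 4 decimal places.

1.5000 bits

H(S) = −Σ p·log₂ p.
  −(0.25)·log₂(0.25) = 0.50000
  −(0.50)·log₂(0.50) = 0.50000
  −(0.25)·log₂(0.25) = 0.50000
Sum: 0.50000 + 0.50000 + 0.50000 = 1.5000 bits.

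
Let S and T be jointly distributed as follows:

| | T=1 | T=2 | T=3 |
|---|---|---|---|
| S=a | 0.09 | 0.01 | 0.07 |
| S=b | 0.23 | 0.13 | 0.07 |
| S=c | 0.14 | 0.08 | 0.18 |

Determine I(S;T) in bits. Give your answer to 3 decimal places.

0.088 bits

Marginals: p(S) = (0.1700, 0.4300, 0.4000), p(T) = (0.4600, 0.2200, 0.3200).
I(S;T) = H(S) + H(T) − H(S,T).
H(S) = 1.4869, H(T) = 1.5219, H(S,T) = 2.9204.
I(S;T) = 1.4869 + 1.5219 − 2.9204 = 0.088 bits.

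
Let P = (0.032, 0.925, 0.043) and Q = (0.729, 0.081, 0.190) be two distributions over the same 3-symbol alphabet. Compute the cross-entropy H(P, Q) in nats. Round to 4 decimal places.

H(P,Q) = −Σ p·ln q.
  −0.032·ln(0.729) = 0.01011
  −0.925·ln(0.081) = 2.32481
  −0.043·ln(0.190) = 0.07141
H(P,Q) = 2.4063 nats.

2.4063 nats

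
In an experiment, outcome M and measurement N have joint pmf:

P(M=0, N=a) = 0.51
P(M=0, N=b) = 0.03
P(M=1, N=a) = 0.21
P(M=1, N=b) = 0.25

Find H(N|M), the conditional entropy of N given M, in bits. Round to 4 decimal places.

0.6246 bits

Chain rule: H(N|M) = H(M,N) − H(M).
Marginals: p(M) = (0.5400, 0.4600), p(N) = (0.7200, 0.2800).
H(M,N) = 1.6200 bits; H(M) = 0.9954 bits.
H(N|M) = 1.6200 − 0.9954 = 0.6246 bits.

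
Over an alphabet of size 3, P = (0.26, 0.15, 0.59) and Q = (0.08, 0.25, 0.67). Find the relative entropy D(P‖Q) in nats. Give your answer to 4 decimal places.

0.1548 nats

D(P‖Q) = Σ p·ln(p/q).
  0.26·ln(0.26/0.08) = 0.30645
  0.15·ln(0.15/0.25) = -0.07662
  0.59·ln(0.59/0.67) = -0.07502
D(P‖Q) = 0.1548 nats.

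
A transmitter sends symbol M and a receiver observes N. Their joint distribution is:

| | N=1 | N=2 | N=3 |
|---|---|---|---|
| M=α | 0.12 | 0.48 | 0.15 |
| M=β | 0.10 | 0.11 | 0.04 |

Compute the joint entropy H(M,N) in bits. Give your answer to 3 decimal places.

2.154 bits

H(M,N) = −Σ p(x,y)·log₂ p(x,y) over all 6 cells.
  cell (α,1): −0.12·log₂0.12 = 0.3671
  cell (α,2): −0.48·log₂0.48 = 0.5083
  cell (α,3): −0.15·log₂0.15 = 0.4105
  cell (β,1): −0.10·log₂0.10 = 0.3322
  cell (β,2): −0.11·log₂0.11 = 0.3503
  cell (β,3): −0.04·log₂0.04 = 0.1858
Sum = 2.154 bits.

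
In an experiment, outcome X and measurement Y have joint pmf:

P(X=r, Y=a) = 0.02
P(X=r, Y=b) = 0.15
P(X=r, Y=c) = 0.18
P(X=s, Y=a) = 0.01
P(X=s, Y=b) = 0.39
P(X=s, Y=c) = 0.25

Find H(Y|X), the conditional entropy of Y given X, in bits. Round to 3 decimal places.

1.131 bits

Chain rule: H(Y|X) = H(X,Y) − H(X).
Marginals: p(X) = (0.3500, 0.6500), p(Y) = (0.0300, 0.5400, 0.4300).
H(X,Y) = 2.0650 bits; H(X) = 0.9341 bits.
H(Y|X) = 2.0650 − 0.9341 = 1.131 bits.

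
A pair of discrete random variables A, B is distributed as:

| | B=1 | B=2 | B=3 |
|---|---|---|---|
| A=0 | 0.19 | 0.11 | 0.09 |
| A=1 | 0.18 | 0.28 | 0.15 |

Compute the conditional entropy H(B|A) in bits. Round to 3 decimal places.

Marginals: p(A) = (0.3900, 0.6100), p(B) = (0.3700, 0.3900, 0.2400).
H(B|A) = Σ p(A) · H(B|A=·).
  A=0: p=0.3900, H(B|A=0) = 1.5086
  A=1: p=0.6100, H(B|A=1) = 1.5329
Weighted sum = 1.523 bits.

1.523 bits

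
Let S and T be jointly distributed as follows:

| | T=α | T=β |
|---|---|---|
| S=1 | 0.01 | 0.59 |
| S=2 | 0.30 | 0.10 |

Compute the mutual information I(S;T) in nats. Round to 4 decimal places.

0.3433 nats

Marginals: p(S) = (0.6000, 0.4000), p(T) = (0.3100, 0.6900).
I(S;T) = H(S) + H(T) − H(S,T).
H(S) = 0.6730, H(T) = 0.6191, H(S,T) = 0.9488.
I(S;T) = 0.6730 + 0.6191 − 0.9488 = 0.3433 nats.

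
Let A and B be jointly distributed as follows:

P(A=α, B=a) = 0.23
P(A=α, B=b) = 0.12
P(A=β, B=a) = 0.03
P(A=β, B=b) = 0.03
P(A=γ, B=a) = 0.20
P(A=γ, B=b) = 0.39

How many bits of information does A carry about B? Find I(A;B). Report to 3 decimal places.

0.066 bits

Marginals: p(A) = (0.3500, 0.0600, 0.5900), p(B) = (0.4600, 0.5400).
I(A;B) = H(A) + H(B) − H(A,B).
H(A) = 1.2227, H(B) = 0.9954, H(A,B) = 2.1525.
I(A;B) = 1.2227 + 0.9954 − 2.1525 = 0.066 bits.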